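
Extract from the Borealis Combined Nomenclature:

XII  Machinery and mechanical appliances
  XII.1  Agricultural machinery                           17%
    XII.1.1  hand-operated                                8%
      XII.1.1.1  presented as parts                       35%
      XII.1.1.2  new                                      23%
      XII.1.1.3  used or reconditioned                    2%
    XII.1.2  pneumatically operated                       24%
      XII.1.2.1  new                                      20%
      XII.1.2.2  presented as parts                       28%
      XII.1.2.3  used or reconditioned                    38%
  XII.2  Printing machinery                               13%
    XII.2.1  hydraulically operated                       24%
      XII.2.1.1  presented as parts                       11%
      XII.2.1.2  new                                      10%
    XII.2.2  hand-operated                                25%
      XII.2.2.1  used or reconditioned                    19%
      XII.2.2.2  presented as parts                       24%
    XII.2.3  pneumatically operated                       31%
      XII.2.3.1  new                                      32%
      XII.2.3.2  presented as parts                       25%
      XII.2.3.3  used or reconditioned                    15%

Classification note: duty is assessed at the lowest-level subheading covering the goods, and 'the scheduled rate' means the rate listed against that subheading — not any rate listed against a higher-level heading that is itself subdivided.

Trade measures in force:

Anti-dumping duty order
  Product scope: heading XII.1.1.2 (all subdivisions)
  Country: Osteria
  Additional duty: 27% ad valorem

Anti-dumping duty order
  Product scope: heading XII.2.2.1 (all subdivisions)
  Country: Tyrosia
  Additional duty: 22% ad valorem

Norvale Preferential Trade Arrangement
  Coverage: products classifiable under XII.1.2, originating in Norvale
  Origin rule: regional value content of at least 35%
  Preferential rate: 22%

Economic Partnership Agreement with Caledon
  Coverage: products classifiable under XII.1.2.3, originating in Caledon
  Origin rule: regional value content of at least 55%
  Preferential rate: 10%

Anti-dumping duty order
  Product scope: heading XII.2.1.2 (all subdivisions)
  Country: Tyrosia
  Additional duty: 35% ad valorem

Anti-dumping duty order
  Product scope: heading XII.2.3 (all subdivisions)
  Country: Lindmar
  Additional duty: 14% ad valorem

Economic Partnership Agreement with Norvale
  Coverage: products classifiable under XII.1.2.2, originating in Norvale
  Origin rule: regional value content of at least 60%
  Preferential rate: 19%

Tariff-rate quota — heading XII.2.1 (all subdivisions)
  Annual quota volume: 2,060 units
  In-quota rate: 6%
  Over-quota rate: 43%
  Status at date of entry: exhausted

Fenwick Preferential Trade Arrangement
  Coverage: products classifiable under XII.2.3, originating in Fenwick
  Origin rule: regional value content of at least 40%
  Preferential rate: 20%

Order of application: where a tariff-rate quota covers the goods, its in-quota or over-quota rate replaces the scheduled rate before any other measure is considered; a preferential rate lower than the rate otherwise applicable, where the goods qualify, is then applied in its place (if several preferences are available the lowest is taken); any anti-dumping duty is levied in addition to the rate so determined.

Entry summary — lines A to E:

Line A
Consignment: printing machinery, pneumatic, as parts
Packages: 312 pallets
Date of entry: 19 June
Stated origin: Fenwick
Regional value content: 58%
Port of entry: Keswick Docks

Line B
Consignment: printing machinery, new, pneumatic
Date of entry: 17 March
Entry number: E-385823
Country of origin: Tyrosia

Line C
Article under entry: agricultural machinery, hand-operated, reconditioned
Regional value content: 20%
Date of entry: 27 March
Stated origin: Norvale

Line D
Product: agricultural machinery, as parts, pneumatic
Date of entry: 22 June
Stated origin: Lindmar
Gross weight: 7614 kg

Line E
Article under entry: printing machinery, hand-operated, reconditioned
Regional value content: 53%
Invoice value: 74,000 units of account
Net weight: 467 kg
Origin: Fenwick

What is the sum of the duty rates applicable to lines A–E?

Line A: printing → XII.2; pneumatic → XII.2.3; as parts → XII.2.3.2. Scheduled 25%. Fenwick agreement on XII.2.3: RVC ≥ 40% → 20% available; preferential 20%. → 20%.
Line B: printing → XII.2; pneumatic → XII.2.3; new → XII.2.3.1. Scheduled 32%. No special measure applies. → 32%.
Line C: agricultural → XII.1; hand-operated → XII.1.1; reconditioned → XII.1.1.3. Scheduled 2%. Norvale agreement on XII.1.2: XII.1.1.3 not covered; Norvale agreement on XII.1.2.2: XII.1.1.3 not covered. → 2%.
Line D: agricultural → XII.1; pneumatic → XII.1.2; as parts → XII.1.2.2. Scheduled 28%. No special measure applies. → 28%.
Line E: printing → XII.2; hand-operated → XII.2.2; reconditioned → XII.2.2.1. Scheduled 19%. Fenwick agreement on XII.2.3: XII.2.2.1 not covered. → 19%.
Sum: 20% + 32% + 2% + 28% + 19% = 101%.

101%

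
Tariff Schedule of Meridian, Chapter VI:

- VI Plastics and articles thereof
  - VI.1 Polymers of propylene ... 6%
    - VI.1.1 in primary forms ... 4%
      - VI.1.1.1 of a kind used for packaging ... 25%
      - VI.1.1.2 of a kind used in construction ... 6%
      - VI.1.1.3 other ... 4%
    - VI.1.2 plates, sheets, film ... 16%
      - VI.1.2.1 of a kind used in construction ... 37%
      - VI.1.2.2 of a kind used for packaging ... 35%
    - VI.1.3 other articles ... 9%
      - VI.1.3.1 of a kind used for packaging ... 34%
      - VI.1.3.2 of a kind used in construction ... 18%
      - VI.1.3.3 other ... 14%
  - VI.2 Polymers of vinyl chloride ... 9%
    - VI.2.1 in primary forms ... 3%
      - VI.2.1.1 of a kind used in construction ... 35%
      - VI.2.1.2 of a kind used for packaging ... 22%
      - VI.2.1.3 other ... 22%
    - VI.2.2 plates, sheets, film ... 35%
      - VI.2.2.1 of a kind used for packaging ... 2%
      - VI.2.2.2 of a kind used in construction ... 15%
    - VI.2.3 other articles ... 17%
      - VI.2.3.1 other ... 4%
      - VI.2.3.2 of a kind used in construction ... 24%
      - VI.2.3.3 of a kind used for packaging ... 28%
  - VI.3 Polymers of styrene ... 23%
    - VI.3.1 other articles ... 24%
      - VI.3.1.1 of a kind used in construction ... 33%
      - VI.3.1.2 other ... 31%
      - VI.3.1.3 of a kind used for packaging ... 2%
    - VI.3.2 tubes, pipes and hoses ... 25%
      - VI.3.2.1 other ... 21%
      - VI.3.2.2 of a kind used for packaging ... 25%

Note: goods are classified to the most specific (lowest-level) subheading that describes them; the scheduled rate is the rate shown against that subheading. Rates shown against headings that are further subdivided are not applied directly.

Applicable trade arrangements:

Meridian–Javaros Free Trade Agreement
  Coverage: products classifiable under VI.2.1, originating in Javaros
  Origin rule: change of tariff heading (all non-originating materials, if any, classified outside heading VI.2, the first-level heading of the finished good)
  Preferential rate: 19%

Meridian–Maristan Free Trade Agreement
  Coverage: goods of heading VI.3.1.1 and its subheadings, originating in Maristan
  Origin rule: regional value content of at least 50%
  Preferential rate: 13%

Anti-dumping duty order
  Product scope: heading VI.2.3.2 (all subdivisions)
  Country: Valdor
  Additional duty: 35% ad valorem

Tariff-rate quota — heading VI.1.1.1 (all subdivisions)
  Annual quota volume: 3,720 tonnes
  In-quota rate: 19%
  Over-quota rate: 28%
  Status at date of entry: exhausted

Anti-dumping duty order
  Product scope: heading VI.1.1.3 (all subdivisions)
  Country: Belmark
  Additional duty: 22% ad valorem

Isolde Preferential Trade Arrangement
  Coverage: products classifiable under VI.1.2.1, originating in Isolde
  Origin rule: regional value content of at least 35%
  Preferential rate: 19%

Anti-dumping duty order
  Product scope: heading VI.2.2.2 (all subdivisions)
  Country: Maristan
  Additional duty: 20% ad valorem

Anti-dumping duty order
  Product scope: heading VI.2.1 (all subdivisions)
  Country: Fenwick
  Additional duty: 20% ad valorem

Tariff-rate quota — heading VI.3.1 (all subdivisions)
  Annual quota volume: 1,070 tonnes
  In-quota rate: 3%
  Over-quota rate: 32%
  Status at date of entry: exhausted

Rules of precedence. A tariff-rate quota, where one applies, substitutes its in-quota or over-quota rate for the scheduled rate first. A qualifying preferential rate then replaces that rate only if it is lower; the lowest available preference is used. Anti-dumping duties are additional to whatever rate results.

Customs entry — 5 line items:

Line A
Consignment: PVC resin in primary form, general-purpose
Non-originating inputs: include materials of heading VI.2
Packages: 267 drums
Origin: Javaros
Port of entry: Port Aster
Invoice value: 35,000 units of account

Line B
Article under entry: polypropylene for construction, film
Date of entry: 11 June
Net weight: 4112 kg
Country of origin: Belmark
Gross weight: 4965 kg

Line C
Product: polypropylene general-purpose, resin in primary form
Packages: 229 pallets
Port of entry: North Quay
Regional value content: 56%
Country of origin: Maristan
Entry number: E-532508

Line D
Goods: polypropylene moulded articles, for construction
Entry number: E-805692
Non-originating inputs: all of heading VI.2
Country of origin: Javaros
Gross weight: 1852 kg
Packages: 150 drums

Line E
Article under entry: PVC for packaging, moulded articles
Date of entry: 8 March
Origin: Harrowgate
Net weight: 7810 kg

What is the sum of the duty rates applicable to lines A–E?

109%

Line A: PVC → VI.2; resin in primary form → VI.2.1; general-purpose → VI.2.1.3. Scheduled 22%. Javaros agreement on VI.2.1: CTH not met. → 22%.
Line B: polypropylene → VI.1; film → VI.1.2; for construction → VI.1.2.1. Scheduled 37%. No special measure applies. → 37%.
Line C: polypropylene → VI.1; resin in primary form → VI.1.1; general-purpose → VI.1.1.3. Scheduled 4%. Maristan agreement on VI.3.1.1: VI.1.1.3 not covered. → 4%.
Line D: polypropylene → VI.1; moulded articles → VI.1.3; for construction → VI.1.3.2. Scheduled 18%. Javaros agreement on VI.2.1: VI.1.3.2 not covered. → 18%.
Line E: PVC → VI.2; moulded articles → VI.2.3; for packaging → VI.2.3.3. Scheduled 28%. No special measure applies. → 28%.
Sum: 22% + 37% + 4% + 18% + 28% = 109%.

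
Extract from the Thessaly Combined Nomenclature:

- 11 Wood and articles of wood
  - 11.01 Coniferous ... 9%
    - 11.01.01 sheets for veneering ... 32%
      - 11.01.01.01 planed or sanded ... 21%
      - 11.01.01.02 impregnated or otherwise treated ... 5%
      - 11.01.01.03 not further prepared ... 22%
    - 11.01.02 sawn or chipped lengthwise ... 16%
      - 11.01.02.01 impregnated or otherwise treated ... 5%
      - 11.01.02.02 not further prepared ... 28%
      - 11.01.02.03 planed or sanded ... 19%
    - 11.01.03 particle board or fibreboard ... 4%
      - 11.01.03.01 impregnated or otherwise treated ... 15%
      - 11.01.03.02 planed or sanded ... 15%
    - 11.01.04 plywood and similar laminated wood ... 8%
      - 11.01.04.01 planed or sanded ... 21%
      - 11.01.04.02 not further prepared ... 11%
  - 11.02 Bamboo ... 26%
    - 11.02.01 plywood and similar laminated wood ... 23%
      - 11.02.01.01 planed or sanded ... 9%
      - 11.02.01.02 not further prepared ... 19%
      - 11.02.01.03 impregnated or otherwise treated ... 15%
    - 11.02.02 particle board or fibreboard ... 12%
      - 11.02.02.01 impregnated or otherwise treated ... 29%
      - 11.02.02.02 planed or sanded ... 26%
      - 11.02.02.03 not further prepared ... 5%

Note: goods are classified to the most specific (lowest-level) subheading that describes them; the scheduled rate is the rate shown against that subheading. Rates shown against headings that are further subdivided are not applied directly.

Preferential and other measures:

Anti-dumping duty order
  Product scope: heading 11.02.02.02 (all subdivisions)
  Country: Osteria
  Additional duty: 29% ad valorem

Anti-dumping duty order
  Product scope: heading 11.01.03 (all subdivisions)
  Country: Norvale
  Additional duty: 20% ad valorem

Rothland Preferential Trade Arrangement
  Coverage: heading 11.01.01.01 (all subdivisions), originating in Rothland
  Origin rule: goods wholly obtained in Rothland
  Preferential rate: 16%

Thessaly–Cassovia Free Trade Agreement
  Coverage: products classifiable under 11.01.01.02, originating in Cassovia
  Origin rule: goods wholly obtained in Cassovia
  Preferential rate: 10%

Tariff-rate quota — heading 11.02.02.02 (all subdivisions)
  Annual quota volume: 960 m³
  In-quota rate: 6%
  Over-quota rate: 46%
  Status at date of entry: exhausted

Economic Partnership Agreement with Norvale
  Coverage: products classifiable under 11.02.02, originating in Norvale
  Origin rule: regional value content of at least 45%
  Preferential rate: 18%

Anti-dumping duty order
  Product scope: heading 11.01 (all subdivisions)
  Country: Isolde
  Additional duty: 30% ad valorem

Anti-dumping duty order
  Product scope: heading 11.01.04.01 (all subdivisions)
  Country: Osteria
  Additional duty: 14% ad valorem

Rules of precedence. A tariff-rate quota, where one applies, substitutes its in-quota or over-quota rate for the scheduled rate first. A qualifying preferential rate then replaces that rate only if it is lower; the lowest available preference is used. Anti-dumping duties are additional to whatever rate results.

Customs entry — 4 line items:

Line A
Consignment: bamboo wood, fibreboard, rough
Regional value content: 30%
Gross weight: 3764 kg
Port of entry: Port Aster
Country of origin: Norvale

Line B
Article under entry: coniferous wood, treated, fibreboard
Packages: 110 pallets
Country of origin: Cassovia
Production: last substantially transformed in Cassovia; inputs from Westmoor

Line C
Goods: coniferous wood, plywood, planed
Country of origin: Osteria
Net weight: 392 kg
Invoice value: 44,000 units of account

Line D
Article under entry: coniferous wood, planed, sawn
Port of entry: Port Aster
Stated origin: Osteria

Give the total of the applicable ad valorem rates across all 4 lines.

74%

Line A: bamboo → 11.02; fibreboard → 11.02.02; rough → 11.02.02.03. Scheduled 5%. Norvale agreement on 11.02.02: RVC < 45%. → 5%.
Line B: coniferous → 11.01; fibreboard → 11.01.03; treated → 11.01.03.01. Scheduled 15%. Cassovia agreement on 11.01.01.02: 11.01.03.01 not covered. → 15%.
Line C: coniferous → 11.01; plywood → 11.01.04; planed → 11.01.04.01. Scheduled 21%. anti-dumping (Osteria, 11.01.04.01): +14%; total 21% + 14% = 35%. → 35%.
Line D: coniferous → 11.01; sawn → 11.01.02; planed → 11.01.02.03. Scheduled 19%. No special measure applies. → 19%.
Sum: 5% + 15% + 35% + 19% = 74%.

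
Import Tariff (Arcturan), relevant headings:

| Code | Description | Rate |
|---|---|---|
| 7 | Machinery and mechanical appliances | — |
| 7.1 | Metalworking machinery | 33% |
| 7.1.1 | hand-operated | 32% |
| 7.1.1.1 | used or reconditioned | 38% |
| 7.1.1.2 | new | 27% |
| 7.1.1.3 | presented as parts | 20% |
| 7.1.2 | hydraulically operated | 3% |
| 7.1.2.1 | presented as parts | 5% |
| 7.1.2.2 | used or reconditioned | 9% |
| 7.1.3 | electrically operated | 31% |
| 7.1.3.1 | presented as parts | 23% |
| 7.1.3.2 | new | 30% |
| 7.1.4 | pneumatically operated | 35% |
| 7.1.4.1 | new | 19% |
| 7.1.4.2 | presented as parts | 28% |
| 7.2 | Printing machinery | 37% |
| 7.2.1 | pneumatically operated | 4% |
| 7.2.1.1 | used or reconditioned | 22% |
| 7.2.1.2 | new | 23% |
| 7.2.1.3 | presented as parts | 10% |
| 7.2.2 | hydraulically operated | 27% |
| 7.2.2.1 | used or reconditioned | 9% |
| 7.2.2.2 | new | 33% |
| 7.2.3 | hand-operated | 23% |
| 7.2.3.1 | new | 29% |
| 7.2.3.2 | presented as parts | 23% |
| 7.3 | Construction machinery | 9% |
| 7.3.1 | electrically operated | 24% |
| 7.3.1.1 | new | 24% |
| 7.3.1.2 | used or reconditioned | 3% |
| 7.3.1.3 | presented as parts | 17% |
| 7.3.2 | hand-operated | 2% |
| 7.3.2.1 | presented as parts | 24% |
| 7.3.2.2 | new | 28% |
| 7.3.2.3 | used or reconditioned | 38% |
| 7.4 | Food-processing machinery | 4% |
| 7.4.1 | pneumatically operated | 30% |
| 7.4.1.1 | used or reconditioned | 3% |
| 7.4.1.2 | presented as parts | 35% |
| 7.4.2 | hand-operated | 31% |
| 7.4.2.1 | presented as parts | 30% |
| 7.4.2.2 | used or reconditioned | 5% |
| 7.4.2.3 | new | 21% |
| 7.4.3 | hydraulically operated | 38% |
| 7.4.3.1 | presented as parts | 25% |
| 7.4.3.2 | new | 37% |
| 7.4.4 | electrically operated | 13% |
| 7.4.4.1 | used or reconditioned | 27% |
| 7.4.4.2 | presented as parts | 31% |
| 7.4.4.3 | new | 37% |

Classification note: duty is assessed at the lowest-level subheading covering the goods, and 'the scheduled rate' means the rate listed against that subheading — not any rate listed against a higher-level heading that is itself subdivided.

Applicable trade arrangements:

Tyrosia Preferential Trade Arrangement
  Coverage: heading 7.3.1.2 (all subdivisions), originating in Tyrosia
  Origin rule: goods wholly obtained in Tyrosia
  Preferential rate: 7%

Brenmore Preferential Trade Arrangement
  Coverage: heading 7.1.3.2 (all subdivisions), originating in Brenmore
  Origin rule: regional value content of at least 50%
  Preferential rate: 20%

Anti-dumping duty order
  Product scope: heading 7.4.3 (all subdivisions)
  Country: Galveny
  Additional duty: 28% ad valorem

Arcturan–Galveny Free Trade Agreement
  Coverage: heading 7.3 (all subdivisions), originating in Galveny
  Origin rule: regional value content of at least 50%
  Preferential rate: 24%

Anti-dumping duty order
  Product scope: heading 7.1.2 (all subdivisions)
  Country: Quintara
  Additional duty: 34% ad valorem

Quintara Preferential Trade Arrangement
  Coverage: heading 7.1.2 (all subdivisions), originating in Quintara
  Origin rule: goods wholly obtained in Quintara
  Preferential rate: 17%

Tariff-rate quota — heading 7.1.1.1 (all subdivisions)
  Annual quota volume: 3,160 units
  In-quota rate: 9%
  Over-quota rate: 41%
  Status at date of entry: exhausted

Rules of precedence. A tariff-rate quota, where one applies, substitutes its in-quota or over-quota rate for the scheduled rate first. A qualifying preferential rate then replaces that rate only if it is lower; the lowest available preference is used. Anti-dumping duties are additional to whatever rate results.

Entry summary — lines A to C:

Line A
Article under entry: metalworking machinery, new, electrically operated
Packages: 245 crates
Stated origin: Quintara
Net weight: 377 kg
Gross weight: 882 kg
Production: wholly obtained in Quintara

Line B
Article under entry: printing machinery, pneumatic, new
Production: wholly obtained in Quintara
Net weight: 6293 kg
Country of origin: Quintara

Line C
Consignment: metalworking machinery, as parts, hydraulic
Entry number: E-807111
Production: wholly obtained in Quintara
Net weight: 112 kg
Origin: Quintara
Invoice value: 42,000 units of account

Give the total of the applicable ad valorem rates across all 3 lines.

92%

Line A: metalworking → 7.1; electrically operated → 7.1.3; new → 7.1.3.2. Scheduled 30%. Quintara agreement on 7.1.2: 7.1.3.2 not covered. → 30%.
Line B: printing → 7.2; pneumatic → 7.2.1; new → 7.2.1.2. Scheduled 23%. Quintara agreement on 7.1.2: 7.2.1.2 not covered. → 23%.
Line C: metalworking → 7.1; hydraulic → 7.1.2; as parts → 7.1.2.1. Scheduled 5%. Quintara agreement on 7.1.2: wholly obtained → 17% available; preference 17% not lower than 5% → no reduction; anti-dumping (Quintara, 7.1.2): +34%; total 5% + 34% = 39%. → 39%.
Sum: 30% + 23% + 39% = 92%.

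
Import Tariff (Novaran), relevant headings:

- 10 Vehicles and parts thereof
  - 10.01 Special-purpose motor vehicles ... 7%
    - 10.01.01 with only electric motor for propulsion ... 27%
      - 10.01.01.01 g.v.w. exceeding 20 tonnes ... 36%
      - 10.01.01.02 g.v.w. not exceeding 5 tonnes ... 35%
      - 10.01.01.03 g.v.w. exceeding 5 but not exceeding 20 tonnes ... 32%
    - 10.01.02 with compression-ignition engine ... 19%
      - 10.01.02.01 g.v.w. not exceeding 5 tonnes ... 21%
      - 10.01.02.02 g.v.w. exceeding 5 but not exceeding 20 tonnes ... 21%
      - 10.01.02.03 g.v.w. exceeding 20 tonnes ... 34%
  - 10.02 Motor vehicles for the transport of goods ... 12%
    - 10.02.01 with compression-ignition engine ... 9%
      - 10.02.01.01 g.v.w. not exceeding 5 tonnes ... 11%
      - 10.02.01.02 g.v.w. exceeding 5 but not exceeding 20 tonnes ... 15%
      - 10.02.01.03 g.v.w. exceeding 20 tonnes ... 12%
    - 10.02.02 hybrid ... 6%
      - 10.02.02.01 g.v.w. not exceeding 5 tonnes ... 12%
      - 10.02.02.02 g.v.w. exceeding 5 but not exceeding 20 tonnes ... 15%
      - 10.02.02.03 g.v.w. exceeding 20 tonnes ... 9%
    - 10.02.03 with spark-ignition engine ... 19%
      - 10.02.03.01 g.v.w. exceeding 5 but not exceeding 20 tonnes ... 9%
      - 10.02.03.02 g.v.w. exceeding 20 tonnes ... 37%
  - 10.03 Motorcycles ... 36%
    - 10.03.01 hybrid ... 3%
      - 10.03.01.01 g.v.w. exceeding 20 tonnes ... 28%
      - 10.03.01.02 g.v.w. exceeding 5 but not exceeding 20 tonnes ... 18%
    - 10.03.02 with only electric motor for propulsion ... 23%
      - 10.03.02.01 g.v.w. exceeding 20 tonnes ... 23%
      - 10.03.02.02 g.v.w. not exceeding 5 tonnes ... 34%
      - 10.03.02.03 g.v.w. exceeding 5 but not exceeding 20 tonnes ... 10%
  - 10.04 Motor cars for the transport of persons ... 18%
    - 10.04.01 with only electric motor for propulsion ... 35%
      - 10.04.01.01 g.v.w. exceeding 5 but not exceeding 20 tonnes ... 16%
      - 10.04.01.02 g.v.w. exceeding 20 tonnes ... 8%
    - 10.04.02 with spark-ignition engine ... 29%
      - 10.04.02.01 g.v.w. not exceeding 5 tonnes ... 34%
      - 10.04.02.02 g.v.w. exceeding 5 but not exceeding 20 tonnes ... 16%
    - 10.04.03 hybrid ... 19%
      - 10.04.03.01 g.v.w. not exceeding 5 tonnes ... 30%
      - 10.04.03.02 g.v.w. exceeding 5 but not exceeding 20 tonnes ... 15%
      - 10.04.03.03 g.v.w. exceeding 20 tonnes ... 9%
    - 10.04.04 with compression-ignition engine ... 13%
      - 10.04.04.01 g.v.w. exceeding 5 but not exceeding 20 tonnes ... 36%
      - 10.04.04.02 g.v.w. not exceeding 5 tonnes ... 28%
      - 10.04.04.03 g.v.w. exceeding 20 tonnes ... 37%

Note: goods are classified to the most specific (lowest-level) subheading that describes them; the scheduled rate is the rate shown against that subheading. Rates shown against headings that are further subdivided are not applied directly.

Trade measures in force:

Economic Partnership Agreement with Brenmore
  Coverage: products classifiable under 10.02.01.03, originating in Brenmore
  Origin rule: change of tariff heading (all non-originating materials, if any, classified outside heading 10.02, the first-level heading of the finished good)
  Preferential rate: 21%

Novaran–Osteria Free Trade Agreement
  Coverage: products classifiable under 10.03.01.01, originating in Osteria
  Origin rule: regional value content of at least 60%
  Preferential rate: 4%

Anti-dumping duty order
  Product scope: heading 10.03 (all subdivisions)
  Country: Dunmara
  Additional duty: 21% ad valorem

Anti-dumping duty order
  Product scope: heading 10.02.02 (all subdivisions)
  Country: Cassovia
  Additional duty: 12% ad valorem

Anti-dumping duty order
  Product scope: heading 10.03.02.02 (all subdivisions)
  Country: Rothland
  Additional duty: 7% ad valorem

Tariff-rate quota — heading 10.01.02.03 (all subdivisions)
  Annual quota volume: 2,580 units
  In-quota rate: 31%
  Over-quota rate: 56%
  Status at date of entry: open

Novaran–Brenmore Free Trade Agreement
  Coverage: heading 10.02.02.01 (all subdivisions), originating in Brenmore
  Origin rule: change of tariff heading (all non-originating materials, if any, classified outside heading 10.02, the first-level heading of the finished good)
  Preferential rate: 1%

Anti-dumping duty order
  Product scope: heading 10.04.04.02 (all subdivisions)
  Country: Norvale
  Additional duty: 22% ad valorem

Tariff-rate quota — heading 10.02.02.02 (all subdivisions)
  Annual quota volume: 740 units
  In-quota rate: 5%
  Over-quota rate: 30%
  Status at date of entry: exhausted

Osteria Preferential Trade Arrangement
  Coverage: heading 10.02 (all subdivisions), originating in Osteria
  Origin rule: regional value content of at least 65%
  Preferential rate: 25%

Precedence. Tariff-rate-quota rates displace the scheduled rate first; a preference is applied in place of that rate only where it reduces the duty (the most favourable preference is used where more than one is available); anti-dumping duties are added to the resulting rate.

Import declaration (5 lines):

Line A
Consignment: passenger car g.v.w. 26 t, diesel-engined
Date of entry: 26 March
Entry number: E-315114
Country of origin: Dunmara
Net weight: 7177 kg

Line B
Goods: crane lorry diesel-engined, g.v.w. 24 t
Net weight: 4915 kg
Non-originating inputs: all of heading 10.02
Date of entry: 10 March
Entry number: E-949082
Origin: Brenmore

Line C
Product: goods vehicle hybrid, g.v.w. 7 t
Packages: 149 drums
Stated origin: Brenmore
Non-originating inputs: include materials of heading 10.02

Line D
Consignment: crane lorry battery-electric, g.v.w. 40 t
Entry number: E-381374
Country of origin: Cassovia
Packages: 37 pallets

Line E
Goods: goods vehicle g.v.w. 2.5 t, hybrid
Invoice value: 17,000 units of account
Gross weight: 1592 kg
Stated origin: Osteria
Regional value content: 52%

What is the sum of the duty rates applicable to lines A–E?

Line A: passenger car → 10.04; diesel-engined → 10.04.04; g.v.w. 26 t → 10.04.04.03. Scheduled 37%. No special measure applies. → 37%.
Line B: crane lorry → 10.01; diesel-engined → 10.01.02; g.v.w. 24 t → 10.01.02.03. Scheduled 34%. quota on 10.01.02.03 open → in-quota 31%; Brenmore agreement on 10.02.01.03: 10.01.02.03 not covered; Brenmore agreement on 10.02.02.01: 10.01.02.03 not covered. → 31%.
Line C: goods vehicle → 10.02; hybrid → 10.02.02; g.v.w. 7 t → 10.02.02.02. Scheduled 15%. quota on 10.02.02.02 exhausted → over-quota 30%; Brenmore agreement on 10.02.01.03: 10.02.02.02 not covered; Brenmore agreement on 10.02.02.01: 10.02.02.02 not covered. → 30%.
Line D: crane lorry → 10.01; battery-electric → 10.01.01; g.v.w. 40 t → 10.01.01.01. Scheduled 36%. No special measure applies. → 36%.
Line E: goods vehicle → 10.02; hybrid → 10.02.02; g.v.w. 2.5 t → 10.02.02.01. Scheduled 12%. Osteria agreement on 10.03.01.01: 10.02.02.01 not covered; Osteria agreement on 10.02: RVC < 65%. → 12%.
Sum: 37% + 31% + 30% + 36% + 12% = 146%.

146%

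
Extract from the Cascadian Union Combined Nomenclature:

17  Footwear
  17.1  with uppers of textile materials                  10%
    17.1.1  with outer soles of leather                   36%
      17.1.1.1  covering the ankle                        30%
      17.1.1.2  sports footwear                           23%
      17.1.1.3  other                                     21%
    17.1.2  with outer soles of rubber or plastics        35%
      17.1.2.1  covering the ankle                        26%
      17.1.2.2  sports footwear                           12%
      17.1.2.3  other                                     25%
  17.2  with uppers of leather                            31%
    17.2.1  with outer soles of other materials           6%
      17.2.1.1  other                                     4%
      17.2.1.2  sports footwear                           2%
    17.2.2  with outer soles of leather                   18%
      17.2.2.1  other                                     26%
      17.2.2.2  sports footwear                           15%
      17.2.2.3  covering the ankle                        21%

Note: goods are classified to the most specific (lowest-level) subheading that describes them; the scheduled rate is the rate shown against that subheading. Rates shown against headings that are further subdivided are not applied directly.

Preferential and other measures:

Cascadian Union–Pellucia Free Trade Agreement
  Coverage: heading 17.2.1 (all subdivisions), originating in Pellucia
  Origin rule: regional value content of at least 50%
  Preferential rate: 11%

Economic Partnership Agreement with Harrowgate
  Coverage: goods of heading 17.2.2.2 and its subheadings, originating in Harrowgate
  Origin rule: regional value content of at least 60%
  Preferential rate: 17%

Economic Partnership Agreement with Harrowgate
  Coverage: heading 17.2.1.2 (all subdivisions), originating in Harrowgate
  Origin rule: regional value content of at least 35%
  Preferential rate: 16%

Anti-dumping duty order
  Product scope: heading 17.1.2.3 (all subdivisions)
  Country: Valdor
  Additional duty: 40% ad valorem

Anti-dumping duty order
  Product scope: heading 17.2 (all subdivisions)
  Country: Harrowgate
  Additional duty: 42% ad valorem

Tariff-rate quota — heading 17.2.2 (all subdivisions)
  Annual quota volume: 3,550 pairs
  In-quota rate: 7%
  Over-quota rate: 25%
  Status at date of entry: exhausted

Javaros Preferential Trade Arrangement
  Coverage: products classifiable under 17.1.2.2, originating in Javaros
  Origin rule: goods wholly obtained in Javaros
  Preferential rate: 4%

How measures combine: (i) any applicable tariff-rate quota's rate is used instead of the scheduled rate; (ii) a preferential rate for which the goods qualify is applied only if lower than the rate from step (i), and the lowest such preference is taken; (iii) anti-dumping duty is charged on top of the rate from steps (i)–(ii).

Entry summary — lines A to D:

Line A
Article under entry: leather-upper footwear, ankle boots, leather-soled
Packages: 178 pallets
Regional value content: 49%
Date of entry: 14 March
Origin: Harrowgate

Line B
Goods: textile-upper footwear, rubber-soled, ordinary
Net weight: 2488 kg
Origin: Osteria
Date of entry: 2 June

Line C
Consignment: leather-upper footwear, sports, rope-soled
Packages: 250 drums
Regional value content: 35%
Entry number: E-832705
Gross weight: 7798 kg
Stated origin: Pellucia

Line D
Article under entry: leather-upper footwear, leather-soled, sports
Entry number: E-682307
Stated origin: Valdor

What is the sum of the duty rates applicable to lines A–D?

Line A: leather-upper → 17.2; leather-soled → 17.2.2; ankle boots → 17.2.2.3. Scheduled 21%. quota on 17.2.2 exhausted → over-quota 25%; Harrowgate agreement on 17.2.2.2: 17.2.2.3 not covered; Harrowgate agreement on 17.2.1.2: 17.2.2.3 not covered; anti-dumping (Harrowgate, 17.2): +42%; total 25% + 42% = 67%. → 67%.
Line B: textile-upper → 17.1; rubber-soled → 17.1.2; ordinary → 17.1.2.3. Scheduled 25%. No special measure applies. → 25%.
Line C: leather-upper → 17.2; rope-soled → 17.2.1; sports → 17.2.1.2. Scheduled 2%. Pellucia agreement on 17.2.1: RVC < 50%. → 2%.
Line D: leather-upper → 17.2; leather-soled → 17.2.2; sports → 17.2.2.2. Scheduled 15%. quota on 17.2.2 exhausted → over-quota 25%. → 25%.
Sum: 67% + 25% + 2% + 25% = 119%.

119%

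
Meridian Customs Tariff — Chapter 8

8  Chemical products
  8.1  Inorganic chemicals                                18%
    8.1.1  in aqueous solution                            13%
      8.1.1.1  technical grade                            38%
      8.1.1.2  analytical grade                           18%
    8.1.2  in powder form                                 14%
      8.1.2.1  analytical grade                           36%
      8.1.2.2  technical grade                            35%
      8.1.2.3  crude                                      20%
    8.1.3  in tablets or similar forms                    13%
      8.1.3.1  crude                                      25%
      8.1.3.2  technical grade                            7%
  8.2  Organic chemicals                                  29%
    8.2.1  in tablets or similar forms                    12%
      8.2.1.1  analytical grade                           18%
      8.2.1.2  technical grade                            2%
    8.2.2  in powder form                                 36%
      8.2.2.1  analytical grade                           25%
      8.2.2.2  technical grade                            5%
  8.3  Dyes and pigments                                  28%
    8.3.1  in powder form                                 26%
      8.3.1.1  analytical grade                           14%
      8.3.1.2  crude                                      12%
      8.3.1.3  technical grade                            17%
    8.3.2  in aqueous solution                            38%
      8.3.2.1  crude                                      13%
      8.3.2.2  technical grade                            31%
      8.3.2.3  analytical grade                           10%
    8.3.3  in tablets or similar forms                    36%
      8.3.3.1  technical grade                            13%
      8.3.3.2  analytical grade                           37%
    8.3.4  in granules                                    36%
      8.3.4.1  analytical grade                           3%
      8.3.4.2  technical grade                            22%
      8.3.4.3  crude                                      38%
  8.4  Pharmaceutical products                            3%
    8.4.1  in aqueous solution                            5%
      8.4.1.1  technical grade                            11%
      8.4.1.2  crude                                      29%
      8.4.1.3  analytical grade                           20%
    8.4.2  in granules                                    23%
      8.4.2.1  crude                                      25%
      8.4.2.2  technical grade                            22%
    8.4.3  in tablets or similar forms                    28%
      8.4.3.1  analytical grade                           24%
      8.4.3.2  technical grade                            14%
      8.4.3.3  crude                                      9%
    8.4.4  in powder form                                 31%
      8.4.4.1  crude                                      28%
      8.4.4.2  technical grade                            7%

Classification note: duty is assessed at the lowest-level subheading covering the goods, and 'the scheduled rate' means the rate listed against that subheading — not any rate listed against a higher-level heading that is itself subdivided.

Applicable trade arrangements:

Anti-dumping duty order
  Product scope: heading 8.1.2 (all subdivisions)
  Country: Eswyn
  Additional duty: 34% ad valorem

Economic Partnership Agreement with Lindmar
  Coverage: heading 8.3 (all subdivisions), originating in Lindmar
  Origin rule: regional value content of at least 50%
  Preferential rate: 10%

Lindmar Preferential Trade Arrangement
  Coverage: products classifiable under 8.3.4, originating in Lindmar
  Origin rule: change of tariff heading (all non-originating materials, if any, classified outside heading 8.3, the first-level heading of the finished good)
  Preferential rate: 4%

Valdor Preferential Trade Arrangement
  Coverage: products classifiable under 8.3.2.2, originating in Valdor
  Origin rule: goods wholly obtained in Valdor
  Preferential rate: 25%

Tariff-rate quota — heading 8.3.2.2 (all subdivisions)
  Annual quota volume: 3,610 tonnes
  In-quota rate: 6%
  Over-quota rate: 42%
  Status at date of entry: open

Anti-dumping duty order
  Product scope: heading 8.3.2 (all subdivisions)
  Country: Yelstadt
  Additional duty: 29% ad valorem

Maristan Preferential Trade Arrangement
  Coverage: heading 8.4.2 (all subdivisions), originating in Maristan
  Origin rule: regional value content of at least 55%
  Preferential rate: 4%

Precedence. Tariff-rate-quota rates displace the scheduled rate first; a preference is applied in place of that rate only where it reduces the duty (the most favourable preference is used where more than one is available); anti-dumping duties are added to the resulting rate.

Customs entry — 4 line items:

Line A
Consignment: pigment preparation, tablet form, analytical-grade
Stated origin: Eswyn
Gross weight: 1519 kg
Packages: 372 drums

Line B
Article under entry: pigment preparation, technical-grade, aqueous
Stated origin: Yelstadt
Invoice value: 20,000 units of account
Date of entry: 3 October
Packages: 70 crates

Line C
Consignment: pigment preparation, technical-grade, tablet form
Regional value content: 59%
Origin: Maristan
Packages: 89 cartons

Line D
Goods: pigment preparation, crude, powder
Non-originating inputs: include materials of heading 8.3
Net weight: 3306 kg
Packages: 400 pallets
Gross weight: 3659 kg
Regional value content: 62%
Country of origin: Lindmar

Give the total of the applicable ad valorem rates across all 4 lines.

95%

Line A: pigment → 8.3; tablet form → 8.3.3; analytical-grade → 8.3.3.2. Scheduled 37%. No special measure applies. → 37%.
Line B: pigment → 8.3; aqueous → 8.3.2; technical-grade → 8.3.2.2. Scheduled 31%. quota on 8.3.2.2 open → in-quota 6%; anti-dumping (Yelstadt, 8.3.2): +29%; total 6% + 29% = 35%. → 35%.
Line C: pigment → 8.3; tablet form → 8.3.3; technical-grade → 8.3.3.1. Scheduled 13%. Maristan agreement on 8.4.2: 8.3.3.1 not covered. → 13%.
Line D: pigment → 8.3; powder → 8.3.1; crude → 8.3.1.2. Scheduled 12%. Lindmar agreement on 8.3: RVC ≥ 50% → 10% available; Lindmar agreement on 8.3.4: 8.3.1.2 not covered; preferential 10%. → 10%.
Sum: 37% + 35% + 13% + 10% = 95%.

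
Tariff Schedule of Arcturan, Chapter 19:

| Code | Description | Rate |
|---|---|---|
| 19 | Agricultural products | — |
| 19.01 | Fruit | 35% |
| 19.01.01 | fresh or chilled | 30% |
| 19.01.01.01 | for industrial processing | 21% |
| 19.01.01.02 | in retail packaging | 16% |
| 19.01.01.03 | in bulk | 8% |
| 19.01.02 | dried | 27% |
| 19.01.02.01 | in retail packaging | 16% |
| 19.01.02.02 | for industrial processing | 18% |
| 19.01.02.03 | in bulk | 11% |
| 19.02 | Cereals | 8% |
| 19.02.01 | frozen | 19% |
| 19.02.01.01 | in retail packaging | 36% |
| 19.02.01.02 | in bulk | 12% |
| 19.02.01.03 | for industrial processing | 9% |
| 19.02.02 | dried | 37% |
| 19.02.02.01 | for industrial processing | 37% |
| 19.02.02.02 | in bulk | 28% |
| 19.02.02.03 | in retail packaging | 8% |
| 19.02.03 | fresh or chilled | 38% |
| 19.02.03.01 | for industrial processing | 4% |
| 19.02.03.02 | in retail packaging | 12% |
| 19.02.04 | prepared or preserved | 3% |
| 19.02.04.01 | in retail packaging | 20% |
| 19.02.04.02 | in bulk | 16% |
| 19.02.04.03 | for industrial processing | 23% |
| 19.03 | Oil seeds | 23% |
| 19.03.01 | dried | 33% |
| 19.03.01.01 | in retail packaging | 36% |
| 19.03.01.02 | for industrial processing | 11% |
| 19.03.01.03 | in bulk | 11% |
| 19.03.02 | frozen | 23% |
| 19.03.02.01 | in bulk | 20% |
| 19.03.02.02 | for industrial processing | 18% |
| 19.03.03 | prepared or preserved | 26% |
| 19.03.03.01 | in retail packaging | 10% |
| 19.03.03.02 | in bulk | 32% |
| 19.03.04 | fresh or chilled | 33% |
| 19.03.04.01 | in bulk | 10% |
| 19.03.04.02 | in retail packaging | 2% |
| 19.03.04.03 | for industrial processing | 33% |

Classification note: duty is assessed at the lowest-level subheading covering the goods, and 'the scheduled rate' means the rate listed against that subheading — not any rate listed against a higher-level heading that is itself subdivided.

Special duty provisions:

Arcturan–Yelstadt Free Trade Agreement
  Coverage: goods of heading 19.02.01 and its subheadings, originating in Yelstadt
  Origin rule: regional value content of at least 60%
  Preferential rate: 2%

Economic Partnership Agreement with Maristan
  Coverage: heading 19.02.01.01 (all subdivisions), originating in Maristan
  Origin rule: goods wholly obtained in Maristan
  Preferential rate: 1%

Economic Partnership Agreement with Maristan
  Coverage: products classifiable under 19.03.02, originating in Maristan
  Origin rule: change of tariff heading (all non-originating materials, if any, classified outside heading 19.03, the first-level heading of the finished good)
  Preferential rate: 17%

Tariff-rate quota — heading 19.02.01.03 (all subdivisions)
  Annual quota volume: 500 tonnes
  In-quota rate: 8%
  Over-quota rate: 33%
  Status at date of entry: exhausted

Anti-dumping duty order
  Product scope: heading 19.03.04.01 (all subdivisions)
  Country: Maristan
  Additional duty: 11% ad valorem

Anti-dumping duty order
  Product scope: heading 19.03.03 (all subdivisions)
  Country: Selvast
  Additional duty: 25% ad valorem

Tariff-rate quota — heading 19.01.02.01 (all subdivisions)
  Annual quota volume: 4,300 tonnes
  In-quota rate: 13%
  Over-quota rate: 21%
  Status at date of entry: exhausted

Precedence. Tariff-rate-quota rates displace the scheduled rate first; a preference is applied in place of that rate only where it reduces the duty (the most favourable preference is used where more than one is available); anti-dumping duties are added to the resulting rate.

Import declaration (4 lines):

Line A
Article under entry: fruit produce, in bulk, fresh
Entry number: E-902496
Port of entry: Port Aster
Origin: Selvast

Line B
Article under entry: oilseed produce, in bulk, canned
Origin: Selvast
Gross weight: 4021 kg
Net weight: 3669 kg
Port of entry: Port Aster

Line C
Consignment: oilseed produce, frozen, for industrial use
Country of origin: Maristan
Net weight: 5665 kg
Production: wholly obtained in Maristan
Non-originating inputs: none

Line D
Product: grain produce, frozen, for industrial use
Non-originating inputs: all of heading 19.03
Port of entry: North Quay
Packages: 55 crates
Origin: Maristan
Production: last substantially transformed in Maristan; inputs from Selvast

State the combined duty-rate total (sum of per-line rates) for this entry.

115%

Line A: fruit → 19.01; fresh → 19.01.01; in bulk → 19.01.01.03. Scheduled 8%. No special measure applies. → 8%.
Line B: oilseed → 19.03; canned → 19.03.03; in bulk → 19.03.03.02. Scheduled 32%. anti-dumping (Selvast, 19.03.03): +25%; total 32% + 25% = 57%. → 57%.
Line C: oilseed → 19.03; frozen → 19.03.02; for industrial use → 19.03.02.02. Scheduled 18%. Maristan agreement on 19.02.01.01: 19.03.02.02 not covered; Maristan agreement on 19.03.02: CTH met → 17% available; preferential 17%. → 17%.
Line D: grain → 19.02; frozen → 19.02.01; for industrial use → 19.02.01.03. Scheduled 9%. quota on 19.02.01.03 exhausted → over-quota 33%; Maristan agreement on 19.02.01.01: 19.02.01.03 not covered; Maristan agreement on 19.03.02: 19.02.01.03 not covered. → 33%.
Sum: 8% + 57% + 17% + 33% = 115%.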